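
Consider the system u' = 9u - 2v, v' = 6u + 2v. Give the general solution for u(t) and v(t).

u(t) = 2c_1e^(6t) + c_2e^(5t), v(t) = 3c_1e^(6t) + 2c_2e^(5t)

Coefficient matrix A = [[9, -2], [6, 2]].
Characteristic polynomial det(A - λI) = λ^2 - 11λ + 30 = 0.
Eigenvalues λ = 6, 5.
For λ=6: (A-λI) row 1 is [3, -2], so an eigenvector is (2, 3).
For λ=5: (A-λI) row 1 is [4, -2], so an eigenvector is (1, 2).
General solution: c_1e^(6t)(2,3) + c_2e^(5t)(1,2).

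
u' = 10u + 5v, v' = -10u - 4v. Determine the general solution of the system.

Coefficient matrix A = [[10, 5], [-10, -4]].
Characteristic polynomial det(A - λI) = λ^2 - 6λ + 10 = 0.
Eigenvalues λ = 3 ± i (complex conjugate pair).
For λ=3+i: an eigenvector is (-1,1) - i(-2,3) = (-1 + 2i, 1 - 3i).
A real fundamental pair from Re and Im of e^((3+i)t)v: X_1 = e^(3t)(cos(t)·(-1,1) + sin(t)·(-2,3)), X_2 = e^(3t)(sin(t)·(-1,1) - cos(t)·(-2,3)).
General solution: K_1X_1 + K_2X_2.

u(t) = -2K_1e^(3t)sin(t) - K_1e^(3t)cos(t) - K_2e^(3t)sin(t) + 2K_2e^(3t)cos(t), v(t) = 3K_1e^(3t)sin(t) + K_1e^(3t)cos(t) + K_2e^(3t)sin(t) - 3K_2e^(3t)cos(t)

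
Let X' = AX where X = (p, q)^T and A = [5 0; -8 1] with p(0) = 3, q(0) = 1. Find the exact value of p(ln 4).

A = [[5,0],[-8,1]]; eigenvalues λ = 5, 1.
Eigenvectors: (-1,2) for λ=5, (0,1) for λ=1.
From the initial condition, c_1 = -3, c_2 = 7.
p(ln 4) = (-3)(4^5)(-1) + (7)(4^1)(0) = 3072.

3072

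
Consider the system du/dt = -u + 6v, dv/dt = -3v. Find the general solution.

Coefficient matrix A = [[-1, 6], [0, -3]].
Characteristic polynomial det(A - λI) = λ^2 + 4λ + 3 = 0.
Eigenvalues λ = -1, -3.
For λ=-1: (A-λI) row 1 is [0, 6], so an eigenvector is (1, 0).
For λ=-3: (A-λI) row 1 is [2, 6], so an eigenvector is (3, -1).
General solution: C_1e^(-t)(1,0) + C_2e^(-3t)(3,-1).

u(t) = C_1e^(-t) + 3C_2e^(-3t), v(t) = -C_2e^(-3t)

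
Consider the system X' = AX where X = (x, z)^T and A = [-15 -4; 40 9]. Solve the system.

Coefficient matrix A = [[-15, -4], [40, 9]].
Characteristic polynomial det(A - λI) = λ^2 + 6λ + 25 = 0.
Eigenvalues λ = -3 ± 4i (complex conjugate pair).
For λ=-3+4i: an eigenvector is (1,-3) - i(0,1) = (1, -3 - i).
A real fundamental pair from Re and Im of e^((-3+4i)t)v: X_1 = e^(-3t)(cos(4t)·(1,-3) + sin(4t)·(0,1)), X_2 = e^(-3t)(sin(4t)·(1,-3) - cos(4t)·(0,1)).
General solution: K_1X_1 + K_2X_2.

x(t) = K_1e^(-3t)cos(4t) + K_2e^(-3t)sin(4t), z(t) = K_1e^(-3t)sin(4t) - 3K_1e^(-3t)cos(4t) - 3K_2e^(-3t)sin(4t) - K_2e^(-3t)cos(4t)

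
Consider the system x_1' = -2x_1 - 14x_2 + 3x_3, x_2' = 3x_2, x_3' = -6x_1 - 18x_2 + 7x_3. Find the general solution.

x_1(t) = K_1e^(t) - K_2e^(3t) - K_3e^(4t), x_2(t) = K_2e^(3t), x_3(t) = K_1e^(t) + 3K_2e^(3t) - 2K_3e^(4t)

Coefficient matrix A = [[-2, -14, 3], [0, 3, 0], [-6, -18, 7]].
det(A - λI) = 0 gives eigenvalues λ = 1, 3, 4.
For λ=1: eigenvector (1,0,1).
For λ=3: eigenvector (-1,1,3).
For λ=4: eigenvector (-1,0,-2).
General solution: K_1e^(t)(1,0,1) + K_2e^(3t)(-1,1,3) + K_3e^(4t)(-1,0,-2).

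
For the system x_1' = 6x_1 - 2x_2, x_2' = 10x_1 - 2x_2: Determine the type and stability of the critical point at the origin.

A = [[6,-2],[10,-2]]; det(A-λI) = λ^2 - 4λ + 8.
λ = 2 ± 2i: positive real part.

unstable spiral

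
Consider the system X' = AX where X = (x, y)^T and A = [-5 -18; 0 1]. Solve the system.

x(t) = -3K_1e^(t) - K_2e^(-5t), y(t) = K_1e^(t)

Coefficient matrix A = [[-5, -18], [0, 1]].
Characteristic polynomial det(A - λI) = λ^2 + 4λ - 5 = 0.
Eigenvalues λ = 1, -5.
For λ=1: (A-λI) row 1 is [-6, -18], so an eigenvector is (-3, 1).
For λ=-5: (A-λI) row 1 is [0, -18], so an eigenvector is (-1, 0).
General solution: K_1e^(t)(-3,1) + K_2e^(-5t)(-1,0).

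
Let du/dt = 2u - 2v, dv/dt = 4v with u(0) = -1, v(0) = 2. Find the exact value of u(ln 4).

A = [[2,-2],[0,4]]; eigenvalues λ = 4, 2.
Eigenvectors: (-1,1) for λ=4, (1,0) for λ=2.
From the initial condition, c_1 = 2, c_2 = 1.
u(ln 4) = (2)(4^4)(-1) + (1)(4^2)(1) = -496.

-496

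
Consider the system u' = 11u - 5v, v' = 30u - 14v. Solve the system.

u(t) = c_1e^(t) + c_2e^(-4t), v(t) = 2c_1e^(t) + 3c_2e^(-4t)

Coefficient matrix A = [[11, -5], [30, -14]].
Characteristic polynomial det(A - λI) = λ^2 + 3λ - 4 = 0.
Eigenvalues λ = 1, -4.
For λ=1: (A-λI) row 1 is [10, -5], so an eigenvector is (1, 2).
For λ=-4: (A-λI) row 1 is [15, -5], so an eigenvector is (1, 3).
General solution: c_1e^(t)(1,2) + c_2e^(-4t)(1,3).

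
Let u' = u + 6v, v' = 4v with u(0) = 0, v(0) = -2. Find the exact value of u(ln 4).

A = [[1,6],[0,4]]; eigenvalues λ = 4, 1.
Eigenvectors: (-2,-1) for λ=4, (1,0) for λ=1.
From the initial condition, c_1 = 2, c_2 = 4.
u(ln 4) = (2)(4^4)(-2) + (4)(4^1)(1) = -1008.

-1008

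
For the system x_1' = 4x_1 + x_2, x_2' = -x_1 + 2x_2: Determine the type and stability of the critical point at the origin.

unstable improper node

A = [[4,1],[-1,2]]; det(A-λI) = λ^2 - 6λ + 9.
repeated λ = 3 with a single eigenvector.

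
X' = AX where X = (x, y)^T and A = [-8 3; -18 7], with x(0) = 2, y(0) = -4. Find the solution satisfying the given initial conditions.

x(t) = -8e^(t) + 10e^(-2t), y(t) = -24e^(t) + 20e^(-2t)

Coefficient matrix A = [[-8, 3], [-18, 7]].
Characteristic polynomial det(A - λI) = λ^2 + λ - 2 = 0.
Eigenvalues λ = 1, -2.
For λ=1: (A-λI) row 1 is [-9, 3], so an eigenvector is (1, 3).
For λ=-2: (A-λI) row 1 is [-6, 3], so an eigenvector is (1, 2).
General solution: C_1e^(t)(1,3) + C_2e^(-2t)(1,2).
Applying x(0)=2, y(0)=-4 gives C_1=-8, C_2=10.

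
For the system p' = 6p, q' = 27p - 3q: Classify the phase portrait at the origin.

A = [[6,0],[27,-3]]; det(A-λI) = λ^2 - 3λ - 18.
λ = 6, -3: opposite signs.

saddle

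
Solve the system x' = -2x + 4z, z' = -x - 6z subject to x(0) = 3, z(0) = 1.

Coefficient matrix A = [[-2, 4], [-1, -6]].
Characteristic polynomial det(A - λI) = λ^2 + 8λ + 16 = 0.
Single eigenvalue λ = -4 with algebraic multiplicity 2.
Eigenvector v = (2,-1); generalized eigenvector w with (A-λI)w=v is (1,0).
General solution: e^(-4t)[C_1·v + C_2·(t·v + w)].
Applying x(0)=3, z(0)=1 gives C_1=-1, C_2=5.

x(t) = 10te^(-4t) + 3e^(-4t), z(t) = -5te^(-4t) + e^(-4t)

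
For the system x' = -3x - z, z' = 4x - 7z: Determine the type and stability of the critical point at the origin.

A = [[-3,-1],[4,-7]]; det(A-λI) = λ^2 + 10λ + 25.
repeated λ = -5 with a single eigenvector.

stable improper node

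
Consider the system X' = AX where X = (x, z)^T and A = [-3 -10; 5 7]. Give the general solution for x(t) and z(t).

x(t) = -c_1e^(2t)sin(5t) - c_1e^(2t)cos(5t) - c_2e^(2t)sin(5t) + c_2e^(2t)cos(5t), z(t) = c_1e^(2t)cos(5t) + c_2e^(2t)sin(5t)

Coefficient matrix A = [[-3, -10], [5, 7]].
Characteristic polynomial det(A - λI) = λ^2 - 4λ + 29 = 0.
Eigenvalues λ = 2 ± 5i (complex conjugate pair).
For λ=2+5i: an eigenvector is (-1,1) - i(-1,0) = (-1 + i, 1).
A real fundamental pair from Re and Im of e^((2+5i)t)v: X_1 = e^(2t)(cos(5t)·(-1,1) + sin(5t)·(-1,0)), X_2 = e^(2t)(sin(5t)·(-1,1) - cos(5t)·(-1,0)).
General solution: c_1X_1 + c_2X_2.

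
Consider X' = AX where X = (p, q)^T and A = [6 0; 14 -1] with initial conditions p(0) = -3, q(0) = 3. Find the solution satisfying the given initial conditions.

Coefficient matrix A = [[6, 0], [14, -1]].
Characteristic polynomial det(A - λI) = λ^2 - 5λ - 6 = 0.
Eigenvalues λ = 6, -1.
For λ=6: (A-λI) row 2 is [14, -7], so an eigenvector is (1, 2).
For λ=-1: (A-λI) row 1 is [7, 0], so an eigenvector is (0, -1).
General solution: c_1e^(6t)(1,2) + c_2e^(-t)(0,-1).
Applying p(0)=-3, q(0)=3 gives c_1=-3, c_2=-9.

p(t) = -3e^(6t), q(t) = -6e^(6t) + 9e^(-t)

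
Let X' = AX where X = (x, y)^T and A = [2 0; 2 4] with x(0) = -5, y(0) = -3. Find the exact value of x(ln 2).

A = [[2,0],[2,4]]; eigenvalues λ = 4, 2.
Eigenvectors: (0,1) for λ=4, (-1,1) for λ=2.
From the initial condition, c_1 = -8, c_2 = 5.
x(ln 2) = (-8)(2^4)(0) + (5)(2^2)(-1) = -20.

-20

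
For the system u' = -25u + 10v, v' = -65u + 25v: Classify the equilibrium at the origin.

center

A = [[-25,10],[-65,25]]; det(A-λI) = λ^2 + 25.
λ = 0 ± 5i: zero real part.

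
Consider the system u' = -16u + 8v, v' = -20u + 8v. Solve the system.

Coefficient matrix A = [[-16, 8], [-20, 8]].
Characteristic polynomial det(A - λI) = λ^2 + 8λ + 32 = 0.
Eigenvalues λ = -4 ± 4i (complex conjugate pair).
For λ=-4+4i: an eigenvector is (-1,-1) - i(1,2) = (-1 - i, -1 - 2i).
A real fundamental pair from Re and Im of e^((-4+4i)t)v: X_1 = e^(-4t)(cos(4t)·(-1,-1) + sin(4t)·(1,2)), X_2 = e^(-4t)(sin(4t)·(-1,-1) - cos(4t)·(1,2)).
General solution: c_1X_1 + c_2X_2.

u(t) = c_1e^(-4t)sin(4t) - c_1e^(-4t)cos(4t) - c_2e^(-4t)sin(4t) - c_2e^(-4t)cos(4t), v(t) = 2c_1e^(-4t)sin(4t) - c_1e^(-4t)cos(4t) - c_2e^(-4t)sin(4t) - 2c_2e^(-4t)cos(4t)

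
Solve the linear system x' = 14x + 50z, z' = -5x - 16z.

Coefficient matrix A = [[14, 50], [-5, -16]].
Characteristic polynomial det(A - λI) = λ^2 + 2λ + 26 = 0.
Eigenvalues λ = -1 ± 5i (complex conjugate pair).
For λ=-1+5i: an eigenvector is (-3,1) - i(1,0) = (-3 - i, 1).
A real fundamental pair from Re and Im of e^((-1+5i)t)v: X_1 = e^(-t)(cos(5t)·(-3,1) + sin(5t)·(1,0)), X_2 = e^(-t)(sin(5t)·(-3,1) - cos(5t)·(1,0)).
General solution: C_1X_1 + C_2X_2.

x(t) = C_1e^(-t)sin(5t) - 3C_1e^(-t)cos(5t) - 3C_2e^(-t)sin(5t) - C_2e^(-t)cos(5t), z(t) = C_1e^(-t)cos(5t) + C_2e^(-t)sin(5t)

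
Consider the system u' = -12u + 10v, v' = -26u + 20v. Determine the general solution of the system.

Coefficient matrix A = [[-12, 10], [-26, 20]].
Characteristic polynomial det(A - λI) = λ^2 - 8λ + 20 = 0.
Eigenvalues λ = 4 ± 2i (complex conjugate pair).
For λ=4+2i: an eigenvector is (-1,-2) - i(-2,-3) = (-1 + 2i, -2 + 3i).
A real fundamental pair from Re and Im of e^((4+2i)t)v: X_1 = e^(4t)(cos(2t)·(-1,-2) + sin(2t)·(-2,-3)), X_2 = e^(4t)(sin(2t)·(-1,-2) - cos(2t)·(-2,-3)).
General solution: K_1X_1 + K_2X_2.

u(t) = -2K_1e^(4t)sin(2t) - K_1e^(4t)cos(2t) - K_2e^(4t)sin(2t) + 2K_2e^(4t)cos(2t), v(t) = -3K_1e^(4t)sin(2t) - 2K_1e^(4t)cos(2t) - 2K_2e^(4t)sin(2t) + 3K_2e^(4t)cos(2t)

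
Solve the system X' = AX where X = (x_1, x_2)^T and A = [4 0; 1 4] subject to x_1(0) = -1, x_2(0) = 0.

Coefficient matrix A = [[4, 0], [1, 4]].
Characteristic polynomial det(A - λI) = λ^2 - 8λ + 16 = 0.
Single eigenvalue λ = 4 with algebraic multiplicity 2.
Eigenvector v = (0,-1); generalized eigenvector w with (A-λI)w=v is (-1,-3).
General solution: e^(4t)[C_1·v + C_2·(t·v + w)].
Applying x_1(0)=-1, x_2(0)=0 gives C_1=-3, C_2=1.

x_1(t) = -e^(4t), x_2(t) = -te^(4t)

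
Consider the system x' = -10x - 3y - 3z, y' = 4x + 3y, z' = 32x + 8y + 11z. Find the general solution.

x(t) = -c_1e^(2t) - c_2e^(-t), y(t) = 4c_1e^(2t) + c_2e^(-t) - c_3e^(3t), z(t) = 2c_2e^(-t) + c_3e^(3t)

Coefficient matrix A = [[-10, -3, -3], [4, 3, 0], [32, 8, 11]].
det(A - λI) = 0 gives eigenvalues λ = 2, -1, 3.
For λ=2: eigenvector (-1,4,0).
For λ=-1: eigenvector (-1,1,2).
For λ=3: eigenvector (0,-1,1).
General solution: c_1e^(2t)(-1,4,0) + c_2e^(-t)(-1,1,2) + c_3e^(3t)(0,-1,1).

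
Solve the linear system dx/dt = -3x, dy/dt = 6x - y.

Coefficient matrix A = [[-3, 0], [6, -1]].
Characteristic polynomial det(A - λI) = λ^2 + 4λ + 3 = 0.
Eigenvalues λ = -1, -3.
For λ=-1: (A-λI) row 1 is [-2, 0], so an eigenvector is (0, -1).
For λ=-3: (A-λI) row 2 is [6, 2], so an eigenvector is (-1, 3).
General solution: c_1e^(-t)(0,-1) + c_2e^(-3t)(-1,3).

x(t) = -c_2e^(-3t), y(t) = -c_1e^(-t) + 3c_2e^(-3t)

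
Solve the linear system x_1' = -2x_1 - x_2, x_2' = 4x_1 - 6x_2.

x_1(t) = -c_1e^(-4t) - c_2te^(-4t), x_2(t) = -2c_1e^(-4t) - 2c_2te^(-4t) + c_2e^(-4t)

Coefficient matrix A = [[-2, -1], [4, -6]].
Characteristic polynomial det(A - λI) = λ^2 + 8λ + 16 = 0.
Single eigenvalue λ = -4 with algebraic multiplicity 2.
Eigenvector v = (-1,-2); generalized eigenvector w with (A-λI)w=v is (0,1).
General solution: e^(-4t)[c_1·v + c_2·(t·v + w)].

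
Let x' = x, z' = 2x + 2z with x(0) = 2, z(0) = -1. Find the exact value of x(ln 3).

6

A = [[1,0],[2,2]]; eigenvalues λ = 2, 1.
Eigenvectors: (0,-1) for λ=2, (1,-2) for λ=1.
From the initial condition, c_1 = -3, c_2 = 2.
x(ln 3) = (-3)(3^2)(0) + (2)(3^1)(1) = 6.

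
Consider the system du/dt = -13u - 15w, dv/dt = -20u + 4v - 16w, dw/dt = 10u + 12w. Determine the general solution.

Coefficient matrix A = [[-13, 0, -15], [-20, 4, -16], [10, 0, 12]].
det(A - λI) = 0 gives eigenvalues λ = 4, -3, 2.
For λ=4: eigenvector (0,1,0).
For λ=-3: eigenvector (3,4,-2).
For λ=2: eigenvector (-1,-2,1).
General solution: C_1e^(4t)(0,1,0) + C_2e^(-3t)(3,4,-2) + C_3e^(2t)(-1,-2,1).

u(t) = 3C_2e^(-3t) - C_3e^(2t), v(t) = C_1e^(4t) + 4C_2e^(-3t) - 2C_3e^(2t), w(t) = -2C_2e^(-3t) + C_3e^(2t)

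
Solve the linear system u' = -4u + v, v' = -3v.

u(t) = -C_1e^(-4t) + C_2e^(-3t), v(t) = C_2e^(-3t)

Coefficient matrix A = [[-4, 1], [0, -3]].
Characteristic polynomial det(A - λI) = λ^2 + 7λ + 12 = 0.
Eigenvalues λ = -4, -3.
For λ=-4: (A-λI) row 1 is [0, 1], so an eigenvector is (-1, 0).
For λ=-3: (A-λI) row 1 is [-1, 1], so an eigenvector is (1, 1).
General solution: C_1e^(-4t)(-1,0) + C_2e^(-3t)(1,1).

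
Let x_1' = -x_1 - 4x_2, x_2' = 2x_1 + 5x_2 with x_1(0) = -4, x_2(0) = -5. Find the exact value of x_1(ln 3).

A = [[-1,-4],[2,5]]; eigenvalues λ = 1, 3.
Eigenvectors: (-2,1) for λ=1, (1,-1) for λ=3.
From the initial condition, c_1 = 9, c_2 = 14.
x_1(ln 3) = (9)(3^1)(-2) + (14)(3^3)(1) = 324.

324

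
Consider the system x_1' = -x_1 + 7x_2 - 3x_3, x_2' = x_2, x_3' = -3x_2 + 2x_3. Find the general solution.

x_1(t) = -C_1e^(t) + C_2e^(-t) - C_3e^(2t), x_2(t) = C_1e^(t), x_3(t) = 3C_1e^(t) + C_3e^(2t)

Coefficient matrix A = [[-1, 7, -3], [0, 1, 0], [0, -3, 2]].
det(A - λI) = 0 gives eigenvalues λ = 1, -1, 2.
For λ=1: eigenvector (-1,1,3).
For λ=-1: eigenvector (1,0,0).
For λ=2: eigenvector (-1,0,1).
General solution: C_1e^(t)(-1,1,3) + C_2e^(-t)(1,0,0) + C_3e^(2t)(-1,0,1).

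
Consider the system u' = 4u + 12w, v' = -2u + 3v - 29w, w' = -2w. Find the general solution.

Coefficient matrix A = [[4, 0, 12], [-2, 3, -29], [0, 0, -2]].
det(A - λI) = 0 gives eigenvalues λ = 4, 3, -2.
For λ=4: eigenvector (1,-2,0).
For λ=3: eigenvector (0,1,0).
For λ=-2: eigenvector (-2,5,1).
General solution: c_1e^(4t)(1,-2,0) + c_2e^(3t)(0,1,0) + c_3e^(-2t)(-2,5,1).

u(t) = c_1e^(4t) - 2c_3e^(-2t), v(t) = -2c_1e^(4t) + c_2e^(3t) + 5c_3e^(-2t), w(t) = c_3e^(-2t)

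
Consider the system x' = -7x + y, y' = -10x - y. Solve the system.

x(t) = -c_1e^(-4t)sin(t) + c_2e^(-4t)cos(t), y(t) = -3c_1e^(-4t)sin(t) - c_1e^(-4t)cos(t) - c_2e^(-4t)sin(t) + 3c_2e^(-4t)cos(t)

Coefficient matrix A = [[-7, 1], [-10, -1]].
Characteristic polynomial det(A - λI) = λ^2 + 8λ + 17 = 0.
Eigenvalues λ = -4 ± i (complex conjugate pair).
For λ=-4+i: an eigenvector is (0,-1) - i(-1,-3) = (0 + i, -1 + 3i).
A real fundamental pair from Re and Im of e^((-4+i)t)v: X_1 = e^(-4t)(cos(t)·(0,-1) + sin(t)·(-1,-3)), X_2 = e^(-4t)(sin(t)·(0,-1) - cos(t)·(-1,-3)).
General solution: c_1X_1 + c_2X_2.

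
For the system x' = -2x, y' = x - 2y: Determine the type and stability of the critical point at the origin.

stable improper node

A = [[-2,0],[1,-2]]; det(A-λI) = λ^2 + 4λ + 4.
repeated λ = -2 with a single eigenvector.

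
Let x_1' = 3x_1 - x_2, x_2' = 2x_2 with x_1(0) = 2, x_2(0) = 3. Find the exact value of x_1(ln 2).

4

A = [[3,-1],[0,2]]; eigenvalues λ = 3, 2.
Eigenvectors: (1,0) for λ=3, (-1,-1) for λ=2.
From the initial condition, c_1 = -1, c_2 = -3.
x_1(ln 2) = (-1)(2^3)(1) + (-3)(2^2)(-1) = 4.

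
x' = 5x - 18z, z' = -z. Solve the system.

Coefficient matrix A = [[5, -18], [0, -1]].
Characteristic polynomial det(A - λI) = λ^2 - 4λ - 5 = 0.
Eigenvalues λ = -1, 5.
For λ=-1: (A-λI) row 1 is [6, -18], so an eigenvector is (-3, -1).
For λ=5: (A-λI) row 1 is [0, -18], so an eigenvector is (-1, 0).
General solution: C_1e^(-t)(-3,-1) + C_2e^(5t)(-1,0).

x(t) = -3C_1e^(-t) - C_2e^(5t), z(t) = -C_1e^(-t)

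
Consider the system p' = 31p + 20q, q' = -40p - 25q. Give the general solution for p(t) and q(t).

Coefficient matrix A = [[31, 20], [-40, -25]].
Characteristic polynomial det(A - λI) = λ^2 - 6λ + 25 = 0.
Eigenvalues λ = 3 ± 4i (complex conjugate pair).
For λ=3+4i: an eigenvector is (-1,1) - i(-2,3) = (-1 + 2i, 1 - 3i).
A real fundamental pair from Re and Im of e^((3+4i)t)v: X_1 = e^(3t)(cos(4t)·(-1,1) + sin(4t)·(-2,3)), X_2 = e^(3t)(sin(4t)·(-1,1) - cos(4t)·(-2,3)).
General solution: K_1X_1 + K_2X_2.

p(t) = -2K_1e^(3t)sin(4t) - K_1e^(3t)cos(4t) - K_2e^(3t)sin(4t) + 2K_2e^(3t)cos(4t), q(t) = 3K_1e^(3t)sin(4t) + K_1e^(3t)cos(4t) + K_2e^(3t)sin(4t) - 3K_2e^(3t)cos(4t)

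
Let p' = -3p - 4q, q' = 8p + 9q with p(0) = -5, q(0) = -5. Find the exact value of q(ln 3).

A = [[-3,-4],[8,9]]; eigenvalues λ = 1, 5.
Eigenvectors: (-1,1) for λ=1, (-1,2) for λ=5.
From the initial condition, c_1 = 15, c_2 = -10.
q(ln 3) = (15)(3^1)(1) + (-10)(3^5)(2) = -4815.

-4815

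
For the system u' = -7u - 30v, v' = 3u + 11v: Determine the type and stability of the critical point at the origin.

A = [[-7,-30],[3,11]]; det(A-λI) = λ^2 - 4λ + 13.
λ = 2 ± 3i: positive real part.

unstable spiral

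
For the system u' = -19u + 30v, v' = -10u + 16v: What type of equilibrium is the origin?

saddle

A = [[-19,30],[-10,16]]; det(A-λI) = λ^2 + 3λ - 4.
λ = -4, 1: opposite signs.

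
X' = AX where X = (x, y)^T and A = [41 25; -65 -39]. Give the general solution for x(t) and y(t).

x(t) = -K_1e^(t)sin(5t) - 2K_1e^(t)cos(5t) - 2K_2e^(t)sin(5t) + K_2e^(t)cos(5t), y(t) = 2K_1e^(t)sin(5t) + 3K_1e^(t)cos(5t) + 3K_2e^(t)sin(5t) - 2K_2e^(t)cos(5t)

Coefficient matrix A = [[41, 25], [-65, -39]].
Characteristic polynomial det(A - λI) = λ^2 - 2λ + 26 = 0.
Eigenvalues λ = 1 ± 5i (complex conjugate pair).
For λ=1+5i: an eigenvector is (-2,3) - i(-1,2) = (-2 + i, 3 - 2i).
A real fundamental pair from Re and Im of e^((1+5i)t)v: X_1 = e^(t)(cos(5t)·(-2,3) + sin(5t)·(-1,2)), X_2 = e^(t)(sin(5t)·(-2,3) - cos(5t)·(-1,2)).
General solution: K_1X_1 + K_2X_2.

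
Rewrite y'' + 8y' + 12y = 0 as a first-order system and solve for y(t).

y(t) = K_1e^(-6t) + K_2e^(-2t)

Let x_1 = y, x_2 = y'. Then x_1' = x_2 and x_2' = -12x_1 - 8x_2.
A = [[0,1],[-12,-8]]; det(A-λI) = λ^2 + 8λ + 12.
Eigenvalues λ = -6, -2 with eigenvectors (1,-6), (1,-2).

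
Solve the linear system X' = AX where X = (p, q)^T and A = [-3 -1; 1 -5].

Coefficient matrix A = [[-3, -1], [1, -5]].
Characteristic polynomial det(A - λI) = λ^2 + 8λ + 16 = 0.
Single eigenvalue λ = -4 with algebraic multiplicity 2.
Eigenvector v = (1,1); generalized eigenvector w with (A-λI)w=v is (-1,-2).
General solution: e^(-4t)[K_1·v + K_2·(t·v + w)].

p(t) = K_1e^(-4t) + K_2te^(-4t) - K_2e^(-4t), q(t) = K_1e^(-4t) + K_2te^(-4t) - 2K_2e^(-4t)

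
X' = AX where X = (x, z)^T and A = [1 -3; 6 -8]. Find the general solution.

Coefficient matrix A = [[1, -3], [6, -8]].
Characteristic polynomial det(A - λI) = λ^2 + 7λ + 10 = 0.
Eigenvalues λ = -2, -5.
For λ=-2: (A-λI) row 1 is [3, -3], so an eigenvector is (1, 1).
For λ=-5: (A-λI) row 1 is [6, -3], so an eigenvector is (-1, -2).
General solution: c_1e^(-2t)(1,1) + c_2e^(-5t)(-1,-2).

x(t) = c_1e^(-2t) - c_2e^(-5t), z(t) = c_1e^(-2t) - 2c_2e^(-5t)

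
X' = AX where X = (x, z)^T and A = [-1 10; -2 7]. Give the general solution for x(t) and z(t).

x(t) = -2C_1e^(3t)sin(2t) + C_1e^(3t)cos(2t) + C_2e^(3t)sin(2t) + 2C_2e^(3t)cos(2t), z(t) = -C_1e^(3t)sin(2t) + C_2e^(3t)cos(2t)

Coefficient matrix A = [[-1, 10], [-2, 7]].
Characteristic polynomial det(A - λI) = λ^2 - 6λ + 13 = 0.
Eigenvalues λ = 3 ± 2i (complex conjugate pair).
For λ=3+2i: an eigenvector is (1,0) - i(-2,-1) = (1 + 2i, 0 + i).
A real fundamental pair from Re and Im of e^((3+2i)t)v: X_1 = e^(3t)(cos(2t)·(1,0) + sin(2t)·(-2,-1)), X_2 = e^(3t)(sin(2t)·(1,0) - cos(2t)·(-2,-1)).
General solution: C_1X_1 + C_2X_2.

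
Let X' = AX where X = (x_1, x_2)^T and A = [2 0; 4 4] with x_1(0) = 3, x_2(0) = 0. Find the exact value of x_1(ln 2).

12

A = [[2,0],[4,4]]; eigenvalues λ = 4, 2.
Eigenvectors: (0,1) for λ=4, (1,-2) for λ=2.
From the initial condition, c_1 = 6, c_2 = 3.
x_1(ln 2) = (6)(2^4)(0) + (3)(2^2)(1) = 12.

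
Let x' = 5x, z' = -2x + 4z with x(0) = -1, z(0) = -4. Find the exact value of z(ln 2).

-32

A = [[5,0],[-2,4]]; eigenvalues λ = 5, 4.
Eigenvectors: (-1,2) for λ=5, (0,-1) for λ=4.
From the initial condition, c_1 = 1, c_2 = 6.
z(ln 2) = (1)(2^5)(2) + (6)(2^4)(-1) = -32.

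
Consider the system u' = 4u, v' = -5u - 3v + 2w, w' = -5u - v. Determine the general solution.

Coefficient matrix A = [[4, 0, 0], [-5, -3, 2], [-5, -1, 0]].
det(A - λI) = 0 gives eigenvalues λ = 4, -1, -2.
For λ=4: eigenvector (1,-1,-1).
For λ=-1: eigenvector (0,1,1).
For λ=-2: eigenvector (0,-2,-1).
General solution: c_1e^(4t)(1,-1,-1) + c_2e^(-t)(0,1,1) + c_3e^(-2t)(0,-2,-1).

u(t) = c_1e^(4t), v(t) = -c_1e^(4t) + c_2e^(-t) - 2c_3e^(-2t), w(t) = -c_1e^(4t) + c_2e^(-t) - c_3e^(-2t)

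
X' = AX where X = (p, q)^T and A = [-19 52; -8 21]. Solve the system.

Coefficient matrix A = [[-19, 52], [-8, 21]].
Characteristic polynomial det(A - λI) = λ^2 - 2λ + 17 = 0.
Eigenvalues λ = 1 ± 4i (complex conjugate pair).
For λ=1+4i: an eigenvector is (-2,-1) - i(-3,-1) = (-2 + 3i, -1 + i).
A real fundamental pair from Re and Im of e^((1+4i)t)v: X_1 = e^(t)(cos(4t)·(-2,-1) + sin(4t)·(-3,-1)), X_2 = e^(t)(sin(4t)·(-2,-1) - cos(4t)·(-3,-1)).
General solution: K_1X_1 + K_2X_2.

p(t) = -3K_1e^(t)sin(4t) - 2K_1e^(t)cos(4t) - 2K_2e^(t)sin(4t) + 3K_2e^(t)cos(4t), q(t) = -K_1e^(t)sin(4t) - K_1e^(t)cos(4t) - K_2e^(t)sin(4t) + K_2e^(t)cos(4t)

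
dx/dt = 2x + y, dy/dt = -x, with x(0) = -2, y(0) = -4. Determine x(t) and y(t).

Coefficient matrix A = [[2, 1], [-1, 0]].
Characteristic polynomial det(A - λI) = λ^2 - 2λ + 1 = 0.
Single eigenvalue λ = 1 with algebraic multiplicity 2.
Eigenvector v = (1,-1); generalized eigenvector w with (A-λI)w=v is (1,0).
General solution: e^(t)[c_1·v + c_2·(t·v + w)].
Applying x(0)=-2, y(0)=-4 gives c_1=4, c_2=-6.

x(t) = -6te^(t) - 2e^(t), y(t) = 6te^(t) - 4e^(t)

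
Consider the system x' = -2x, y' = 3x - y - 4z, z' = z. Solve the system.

x(t) = c_1e^(-2t), y(t) = -3c_1e^(-2t) + c_2e^(-t) - 2c_3e^(t), z(t) = c_3e^(t)

Coefficient matrix A = [[-2, 0, 0], [3, -1, -4], [0, 0, 1]].
det(A - λI) = 0 gives eigenvalues λ = -2, -1, 1.
For λ=-2: eigenvector (1,-3,0).
For λ=-1: eigenvector (0,1,0).
For λ=1: eigenvector (0,-2,1).
General solution: c_1e^(-2t)(1,-3,0) + c_2e^(-t)(0,1,0) + c_3e^(t)(0,-2,1).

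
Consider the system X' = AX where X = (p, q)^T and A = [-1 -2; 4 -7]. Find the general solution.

Coefficient matrix A = [[-1, -2], [4, -7]].
Characteristic polynomial det(A - λI) = λ^2 + 8λ + 15 = 0.
Eigenvalues λ = -5, -3.
For λ=-5: (A-λI) row 1 is [4, -2], so an eigenvector is (1, 2).
For λ=-3: (A-λI) row 1 is [2, -2], so an eigenvector is (-1, -1).
General solution: c_1e^(-5t)(1,2) + c_2e^(-3t)(-1,-1).

p(t) = c_1e^(-5t) - c_2e^(-3t), q(t) = 2c_1e^(-5t) - c_2e^(-3t)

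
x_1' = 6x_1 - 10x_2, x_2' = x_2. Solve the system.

Coefficient matrix A = [[6, -10], [0, 1]].
Characteristic polynomial det(A - λI) = λ^2 - 7λ + 6 = 0.
Eigenvalues λ = 1, 6.
For λ=1: (A-λI) row 1 is [5, -10], so an eigenvector is (2, 1).
For λ=6: (A-λI) row 1 is [0, -10], so an eigenvector is (1, 0).
General solution: C_1e^(t)(2,1) + C_2e^(6t)(1,0).

x_1(t) = 2C_1e^(t) + C_2e^(6t), x_2(t) = C_1e^(t)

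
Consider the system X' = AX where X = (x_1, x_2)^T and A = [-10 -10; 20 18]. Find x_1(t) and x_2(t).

Coefficient matrix A = [[-10, -10], [20, 18]].
Characteristic polynomial det(A - λI) = λ^2 - 8λ + 20 = 0.
Eigenvalues λ = 4 ± 2i (complex conjugate pair).
For λ=4+2i: an eigenvector is (-1,1) - i(2,-3) = (-1 - 2i, 1 + 3i).
A real fundamental pair from Re and Im of e^((4+2i)t)v: X_1 = e^(4t)(cos(2t)·(-1,1) + sin(2t)·(2,-3)), X_2 = e^(4t)(sin(2t)·(-1,1) - cos(2t)·(2,-3)).
General solution: C_1X_1 + C_2X_2.

x_1(t) = 2C_1e^(4t)sin(2t) - C_1e^(4t)cos(2t) - C_2e^(4t)sin(2t) - 2C_2e^(4t)cos(2t), x_2(t) = -3C_1e^(4t)sin(2t) + C_1e^(4t)cos(2t) + C_2e^(4t)sin(2t) + 3C_2e^(4t)cos(2t)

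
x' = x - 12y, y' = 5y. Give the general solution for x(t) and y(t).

x(t) = -C_1e^(t) - 3C_2e^(5t), y(t) = C_2e^(5t)

Coefficient matrix A = [[1, -12], [0, 5]].
Characteristic polynomial det(A - λI) = λ^2 - 6λ + 5 = 0.
Eigenvalues λ = 1, 5.
For λ=1: (A-λI) row 1 is [0, -12], so an eigenvector is (-1, 0).
For λ=5: (A-λI) row 1 is [-4, -12], so an eigenvector is (-3, 1).
General solution: C_1e^(t)(-1,0) + C_2e^(5t)(-3,1).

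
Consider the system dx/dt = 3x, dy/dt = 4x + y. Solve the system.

Coefficient matrix A = [[3, 0], [4, 1]].
Characteristic polynomial det(A - λI) = λ^2 - 4λ + 3 = 0.
Eigenvalues λ = 3, 1.
For λ=3: (A-λI) row 2 is [4, -2], so an eigenvector is (-1, -2).
For λ=1: (A-λI) row 1 is [2, 0], so an eigenvector is (0, -1).
General solution: C_1e^(3t)(-1,-2) + C_2e^(t)(0,-1).

x(t) = -C_1e^(3t), y(t) = -2C_1e^(3t) - C_2e^(t)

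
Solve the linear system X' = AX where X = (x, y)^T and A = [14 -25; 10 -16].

Coefficient matrix A = [[14, -25], [10, -16]].
Characteristic polynomial det(A - λI) = λ^2 + 2λ + 26 = 0.
Eigenvalues λ = -1 ± 5i (complex conjugate pair).
For λ=-1+5i: an eigenvector is (-1,-1) - i(2,1) = (-1 - 2i, -1 - i).
A real fundamental pair from Re and Im of e^((-1+5i)t)v: X_1 = e^(-t)(cos(5t)·(-1,-1) + sin(5t)·(2,1)), X_2 = e^(-t)(sin(5t)·(-1,-1) - cos(5t)·(2,1)).
General solution: c_1X_1 + c_2X_2.

x(t) = 2c_1e^(-t)sin(5t) - c_1e^(-t)cos(5t) - c_2e^(-t)sin(5t) - 2c_2e^(-t)cos(5t), y(t) = c_1e^(-t)sin(5t) - c_1e^(-t)cos(5t) - c_2e^(-t)sin(5t) - c_2e^(-t)cos(5t)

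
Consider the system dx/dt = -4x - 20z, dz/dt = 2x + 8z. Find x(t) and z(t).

x(t) = K_1e^(2t)sin(2t) + 3K_1e^(2t)cos(2t) + 3K_2e^(2t)sin(2t) - K_2e^(2t)cos(2t), z(t) = -K_1e^(2t)cos(2t) - K_2e^(2t)sin(2t)

Coefficient matrix A = [[-4, -20], [2, 8]].
Characteristic polynomial det(A - λI) = λ^2 - 4λ + 8 = 0.
Eigenvalues λ = 2 ± 2i (complex conjugate pair).
For λ=2+2i: an eigenvector is (3,-1) - i(1,0) = (3 - i, -1).
A real fundamental pair from Re and Im of e^((2+2i)t)v: X_1 = e^(2t)(cos(2t)·(3,-1) + sin(2t)·(1,0)), X_2 = e^(2t)(sin(2t)·(3,-1) - cos(2t)·(1,0)).
General solution: K_1X_1 + K_2X_2.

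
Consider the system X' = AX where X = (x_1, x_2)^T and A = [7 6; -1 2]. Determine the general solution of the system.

Coefficient matrix A = [[7, 6], [-1, 2]].
Characteristic polynomial det(A - λI) = λ^2 - 9λ + 20 = 0.
Eigenvalues λ = 4, 5.
For λ=4: (A-λI) row 1 is [3, 6], so an eigenvector is (-2, 1).
For λ=5: (A-λI) row 1 is [2, 6], so an eigenvector is (3, -1).
General solution: K_1e^(4t)(-2,1) + K_2e^(5t)(3,-1).

x_1(t) = -2K_1e^(4t) + 3K_2e^(5t), x_2(t) = K_1e^(4t) - K_2e^(5t)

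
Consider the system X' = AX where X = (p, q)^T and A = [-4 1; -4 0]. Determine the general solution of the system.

Coefficient matrix A = [[-4, 1], [-4, 0]].
Characteristic polynomial det(A - λI) = λ^2 + 4λ + 4 = 0.
Single eigenvalue λ = -2 with algebraic multiplicity 2.
Eigenvector v = (-1,-2); generalized eigenvector w with (A-λI)w=v is (-1,-3).
General solution: e^(-2t)[c_1·v + c_2·(t·v + w)].

p(t) = -c_1e^(-2t) - c_2te^(-2t) - c_2e^(-2t), q(t) = -2c_1e^(-2t) - 2c_2te^(-2t) - 3c_2e^(-2t)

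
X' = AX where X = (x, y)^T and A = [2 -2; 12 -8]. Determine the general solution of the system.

Coefficient matrix A = [[2, -2], [12, -8]].
Characteristic polynomial det(A - λI) = λ^2 + 6λ + 8 = 0.
Eigenvalues λ = -4, -2.
For λ=-4: (A-λI) row 1 is [6, -2], so an eigenvector is (1, 3).
For λ=-2: (A-λI) row 1 is [4, -2], so an eigenvector is (-1, -2).
General solution: c_1e^(-4t)(1,3) + c_2e^(-2t)(-1,-2).

x(t) = c_1e^(-4t) - c_2e^(-2t), y(t) = 3c_1e^(-4t) - 2c_2e^(-2t)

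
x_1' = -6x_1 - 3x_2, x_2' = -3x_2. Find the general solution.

Coefficient matrix A = [[-6, -3], [0, -3]].
Characteristic polynomial det(A - λI) = λ^2 + 9λ + 18 = 0.
Eigenvalues λ = -6, -3.
For λ=-6: (A-λI) row 1 is [0, -3], so an eigenvector is (1, 0).
For λ=-3: (A-λI) row 1 is [-3, -3], so an eigenvector is (1, -1).
General solution: C_1e^(-6t)(1,0) + C_2e^(-3t)(1,-1).

x_1(t) = C_1e^(-6t) + C_2e^(-3t), x_2(t) = -C_2e^(-3t)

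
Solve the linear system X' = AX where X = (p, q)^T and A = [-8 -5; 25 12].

p(t) = C_1e^(2t)cos(5t) + C_2e^(2t)sin(5t), q(t) = C_1e^(2t)sin(5t) - 2C_1e^(2t)cos(5t) - 2C_2e^(2t)sin(5t) - C_2e^(2t)cos(5t)

Coefficient matrix A = [[-8, -5], [25, 12]].
Characteristic polynomial det(A - λI) = λ^2 - 4λ + 29 = 0.
Eigenvalues λ = 2 ± 5i (complex conjugate pair).
For λ=2+5i: an eigenvector is (1,-2) - i(0,1) = (1, -2 - i).
A real fundamental pair from Re and Im of e^((2+5i)t)v: X_1 = e^(2t)(cos(5t)·(1,-2) + sin(5t)·(0,1)), X_2 = e^(2t)(sin(5t)·(1,-2) - cos(5t)·(0,1)).
General solution: C_1X_1 + C_2X_2.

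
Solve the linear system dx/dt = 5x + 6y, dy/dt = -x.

x(t) = -2c_1e^(2t) - 3c_2e^(3t), y(t) = c_1e^(2t) + c_2e^(3t)

Coefficient matrix A = [[5, 6], [-1, 0]].
Characteristic polynomial det(A - λI) = λ^2 - 5λ + 6 = 0.
Eigenvalues λ = 2, 3.
For λ=2: (A-λI) row 1 is [3, 6], so an eigenvector is (-2, 1).
For λ=3: (A-λI) row 1 is [2, 6], so an eigenvector is (-3, 1).
General solution: c_1e^(2t)(-2,1) + c_2e^(3t)(-3,1).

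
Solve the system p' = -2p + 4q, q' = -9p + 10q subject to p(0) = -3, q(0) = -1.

Coefficient matrix A = [[-2, 4], [-9, 10]].
Characteristic polynomial det(A - λI) = λ^2 - 8λ + 16 = 0.
Single eigenvalue λ = 4 with algebraic multiplicity 2.
Eigenvector v = (-2,-3); generalized eigenvector w with (A-λI)w=v is (-1,-2).
General solution: e^(4t)[K_1·v + K_2·(t·v + w)].
Applying p(0)=-3, q(0)=-1 gives K_1=5, K_2=-7.

p(t) = 14te^(4t) - 3e^(4t), q(t) = 21te^(4t) - e^(4t)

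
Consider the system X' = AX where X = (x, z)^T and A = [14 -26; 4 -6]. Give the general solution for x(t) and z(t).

Coefficient matrix A = [[14, -26], [4, -6]].
Characteristic polynomial det(A - λI) = λ^2 - 8λ + 20 = 0.
Eigenvalues λ = 4 ± 2i (complex conjugate pair).
For λ=4+2i: an eigenvector is (-2,-1) - i(3,1) = (-2 - 3i, -1 - i).
A real fundamental pair from Re and Im of e^((4+2i)t)v: X_1 = e^(4t)(cos(2t)·(-2,-1) + sin(2t)·(3,1)), X_2 = e^(4t)(sin(2t)·(-2,-1) - cos(2t)·(3,1)).
General solution: C_1X_1 + C_2X_2.

x(t) = 3C_1e^(4t)sin(2t) - 2C_1e^(4t)cos(2t) - 2C_2e^(4t)sin(2t) - 3C_2e^(4t)cos(2t), z(t) = C_1e^(4t)sin(2t) - C_1e^(4t)cos(2t) - C_2e^(4t)sin(2t) - C_2e^(4t)cos(2t)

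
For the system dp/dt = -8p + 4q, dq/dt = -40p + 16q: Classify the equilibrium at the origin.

A = [[-8,4],[-40,16]]; det(A-λI) = λ^2 - 8λ + 32.
λ = 4 ± 4i: positive real part.

unstable spiral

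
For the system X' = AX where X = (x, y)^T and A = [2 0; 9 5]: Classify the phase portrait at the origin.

unstable node

A = [[2,0],[9,5]]; det(A-λI) = λ^2 - 7λ + 10.
λ = 2, 5: both positive.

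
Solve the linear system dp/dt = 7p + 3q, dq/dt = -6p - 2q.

p(t) = c_1e^(t) - c_2e^(4t), q(t) = -2c_1e^(t) + c_2e^(4t)

Coefficient matrix A = [[7, 3], [-6, -2]].
Characteristic polynomial det(A - λI) = λ^2 - 5λ + 4 = 0.
Eigenvalues λ = 1, 4.
For λ=1: (A-λI) row 1 is [6, 3], so an eigenvector is (1, -2).
For λ=4: (A-λI) row 1 is [3, 3], so an eigenvector is (-1, 1).
General solution: c_1e^(t)(1,-2) + c_2e^(4t)(-1,1).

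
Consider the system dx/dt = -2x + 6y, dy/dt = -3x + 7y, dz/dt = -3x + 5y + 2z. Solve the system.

Coefficient matrix A = [[-2, 6, 0], [-3, 7, 0], [-3, 5, 2]].
det(A - λI) = 0 gives eigenvalues λ = 4, 1, 2.
For λ=4: eigenvector (-1,-1,-1).
For λ=1: eigenvector (2,1,1).
For λ=2: eigenvector (0,0,1).
General solution: C_1e^(4t)(-1,-1,-1) + C_2e^(t)(2,1,1) + C_3e^(2t)(0,0,1).

x(t) = -C_1e^(4t) + 2C_2e^(t), y(t) = -C_1e^(4t) + C_2e^(t), z(t) = -C_1e^(4t) + C_2e^(t) + C_3e^(2t)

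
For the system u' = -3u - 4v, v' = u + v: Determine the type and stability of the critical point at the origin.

stable improper node

A = [[-3,-4],[1,1]]; det(A-λI) = λ^2 + 2λ + 1.
repeated λ = -1 with a single eigenvector.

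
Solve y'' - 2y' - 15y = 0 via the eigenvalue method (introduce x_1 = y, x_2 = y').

Let x_1 = y, x_2 = y'. Then x_1' = x_2 and x_2' = 15x_1 + 2x_2.
A = [[0,1],[15,2]]; det(A-λI) = λ^2 - 2λ - 15.
Eigenvalues λ = 5, -3 with eigenvectors (1,5), (1,-3).

y(t) = c_1e^(5t) + c_2e^(-3t)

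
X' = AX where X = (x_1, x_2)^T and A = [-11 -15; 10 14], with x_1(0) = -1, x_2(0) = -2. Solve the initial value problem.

x_1(t) = 8e^(4t) - 9e^(-t), x_2(t) = -8e^(4t) + 6e^(-t)

Coefficient matrix A = [[-11, -15], [10, 14]].
Characteristic polynomial det(A - λI) = λ^2 - 3λ - 4 = 0.
Eigenvalues λ = 4, -1.
For λ=4: (A-λI) row 1 is [-15, -15], so an eigenvector is (-1, 1).
For λ=-1: (A-λI) row 1 is [-10, -15], so an eigenvector is (3, -2).
General solution: K_1e^(4t)(-1,1) + K_2e^(-t)(3,-2).
Applying x_1(0)=-1, x_2(0)=-2 gives K_1=-8, K_2=-3.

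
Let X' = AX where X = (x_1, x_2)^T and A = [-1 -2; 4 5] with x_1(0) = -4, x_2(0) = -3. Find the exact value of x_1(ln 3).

A = [[-1,-2],[4,5]]; eigenvalues λ = 3, 1.
Eigenvectors: (-1,2) for λ=3, (-1,1) for λ=1.
From the initial condition, c_1 = -7, c_2 = 11.
x_1(ln 3) = (-7)(3^3)(-1) + (11)(3^1)(-1) = 156.

156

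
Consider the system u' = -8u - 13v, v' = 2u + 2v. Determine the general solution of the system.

u(t) = 3c_1e^(-3t)sin(t) + 2c_1e^(-3t)cos(t) + 2c_2e^(-3t)sin(t) - 3c_2e^(-3t)cos(t), v(t) = -c_1e^(-3t)sin(t) - c_1e^(-3t)cos(t) - c_2e^(-3t)sin(t) + c_2e^(-3t)cos(t)

Coefficient matrix A = [[-8, -13], [2, 2]].
Characteristic polynomial det(A - λI) = λ^2 + 6λ + 10 = 0.
Eigenvalues λ = -3 ± i (complex conjugate pair).
For λ=-3+i: an eigenvector is (2,-1) - i(3,-1) = (2 - 3i, -1 + i).
A real fundamental pair from Re and Im of e^((-3+i)t)v: X_1 = e^(-3t)(cos(t)·(2,-1) + sin(t)·(3,-1)), X_2 = e^(-3t)(sin(t)·(2,-1) - cos(t)·(3,-1)).
General solution: c_1X_1 + c_2X_2.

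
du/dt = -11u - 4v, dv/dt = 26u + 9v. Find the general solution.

Coefficient matrix A = [[-11, -4], [26, 9]].
Characteristic polynomial det(A - λI) = λ^2 + 2λ + 5 = 0.
Eigenvalues λ = -1 ± 2i (complex conjugate pair).
For λ=-1+2i: an eigenvector is (1,-2) - i(-1,3) = (1 + i, -2 - 3i).
A real fundamental pair from Re and Im of e^((-1+2i)t)v: X_1 = e^(-t)(cos(2t)·(1,-2) + sin(2t)·(-1,3)), X_2 = e^(-t)(sin(2t)·(1,-2) - cos(2t)·(-1,3)).
General solution: C_1X_1 + C_2X_2.

u(t) = -C_1e^(-t)sin(2t) + C_1e^(-t)cos(2t) + C_2e^(-t)sin(2t) + C_2e^(-t)cos(2t), v(t) = 3C_1e^(-t)sin(2t) - 2C_1e^(-t)cos(2t) - 2C_2e^(-t)sin(2t) - 3C_2e^(-t)cos(2t)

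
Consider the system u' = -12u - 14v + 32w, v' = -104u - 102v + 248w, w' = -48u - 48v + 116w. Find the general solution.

Coefficient matrix A = [[-12, -14, 32], [-104, -102, 248], [-48, -48, 116]].
det(A - λI) = 0 gives eigenvalues λ = -4, 4, 2.
For λ=-4: eigenvector (1,4,2).
For λ=4: eigenvector (-1,8,3).
For λ=2: eigenvector (-1,1,0).
General solution: c_1e^(-4t)(1,4,2) + c_2e^(4t)(-1,8,3) + c_3e^(2t)(-1,1,0).

u(t) = c_1e^(-4t) - c_2e^(4t) - c_3e^(2t), v(t) = 4c_1e^(-4t) + 8c_2e^(4t) + c_3e^(2t), w(t) = 2c_1e^(-4t) + 3c_2e^(4t)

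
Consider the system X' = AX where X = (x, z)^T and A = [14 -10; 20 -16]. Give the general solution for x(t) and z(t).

Coefficient matrix A = [[14, -10], [20, -16]].
Characteristic polynomial det(A - λI) = λ^2 + 2λ - 24 = 0.
Eigenvalues λ = 4, -6.
For λ=4: (A-λI) row 1 is [10, -10], so an eigenvector is (1, 1).
For λ=-6: (A-λI) row 1 is [20, -10], so an eigenvector is (1, 2).
General solution: K_1e^(4t)(1,1) + K_2e^(-6t)(1,2).

x(t) = K_1e^(4t) + K_2e^(-6t), z(t) = K_1e^(4t) + 2K_2e^(-6t)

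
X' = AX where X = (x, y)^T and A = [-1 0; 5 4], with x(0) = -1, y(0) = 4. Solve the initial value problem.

x(t) = -e^(-t), y(t) = 3e^(4t) + e^(-t)

Coefficient matrix A = [[-1, 0], [5, 4]].
Characteristic polynomial det(A - λI) = λ^2 - 3λ - 4 = 0.
Eigenvalues λ = -1, 4.
For λ=-1: (A-λI) row 2 is [5, 5], so an eigenvector is (1, -1).
For λ=4: (A-λI) row 1 is [-5, 0], so an eigenvector is (0, -1).
General solution: K_1e^(-t)(1,-1) + K_2e^(4t)(0,-1).
Applying x(0)=-1, y(0)=4 gives K_1=-1, K_2=-3.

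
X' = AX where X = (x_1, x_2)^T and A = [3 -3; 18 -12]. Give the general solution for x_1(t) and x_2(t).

x_1(t) = -K_1e^(-6t) - K_2e^(-3t), x_2(t) = -3K_1e^(-6t) - 2K_2e^(-3t)

Coefficient matrix A = [[3, -3], [18, -12]].
Characteristic polynomial det(A - λI) = λ^2 + 9λ + 18 = 0.
Eigenvalues λ = -6, -3.
For λ=-6: (A-λI) row 1 is [9, -3], so an eigenvector is (-1, -3).
For λ=-3: (A-λI) row 1 is [6, -3], so an eigenvector is (-1, -2).
General solution: K_1e^(-6t)(-1,-3) + K_2e^(-3t)(-1,-2).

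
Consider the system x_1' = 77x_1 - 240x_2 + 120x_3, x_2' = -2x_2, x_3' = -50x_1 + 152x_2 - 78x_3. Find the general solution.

x_1(t) = -3K_1e^(-3t) - 8K_3e^(2t), x_2(t) = K_2e^(-2t), x_3(t) = 2K_1e^(-3t) + 2K_2e^(-2t) + 5K_3e^(2t)

Coefficient matrix A = [[77, -240, 120], [0, -2, 0], [-50, 152, -78]].
det(A - λI) = 0 gives eigenvalues λ = -3, -2, 2.
For λ=-3: eigenvector (-3,0,2).
For λ=-2: eigenvector (0,1,2).
For λ=2: eigenvector (-8,0,5).
General solution: K_1e^(-3t)(-3,0,2) + K_2e^(-2t)(0,1,2) + K_3e^(2t)(-8,0,5).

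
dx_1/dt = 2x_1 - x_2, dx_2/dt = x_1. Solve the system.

x_1(t) = K_1e^(t) + K_2te^(t) + 2K_2e^(t), x_2(t) = K_1e^(t) + K_2te^(t) + K_2e^(t)

Coefficient matrix A = [[2, -1], [1, 0]].
Characteristic polynomial det(A - λI) = λ^2 - 2λ + 1 = 0.
Single eigenvalue λ = 1 with algebraic multiplicity 2.
Eigenvector v = (1,1); generalized eigenvector w with (A-λI)w=v is (2,1).
General solution: e^(t)[K_1·v + K_2·(t·v + w)].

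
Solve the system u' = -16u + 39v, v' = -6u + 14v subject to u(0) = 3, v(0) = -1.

Coefficient matrix A = [[-16, 39], [-6, 14]].
Characteristic polynomial det(A - λI) = λ^2 + 2λ + 10 = 0.
Eigenvalues λ = -1 ± 3i (complex conjugate pair).
For λ=-1+3i: an eigenvector is (2,1) - i(3,1) = (2 - 3i, 1 - i).
A real fundamental pair from Re and Im of e^((-1+3i)t)v: X_1 = e^(-t)(cos(3t)·(2,1) + sin(3t)·(3,1)), X_2 = e^(-t)(sin(3t)·(2,1) - cos(3t)·(3,1)).
General solution: K_1X_1 + K_2X_2.
Applying u(0)=3, v(0)=-1 gives K_1=-6, K_2=-5.

u(t) = -28e^(-t)sin(3t) + 3e^(-t)cos(3t), v(t) = -11e^(-t)sin(3t) - e^(-t)cos(3t)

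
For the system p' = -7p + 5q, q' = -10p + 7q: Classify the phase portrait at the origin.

center

A = [[-7,5],[-10,7]]; det(A-λI) = λ^2 + 1.
λ = 0 ± i: zero real part.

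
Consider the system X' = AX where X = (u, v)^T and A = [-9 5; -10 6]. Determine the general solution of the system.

u(t) = K_1e^(-4t) + K_2e^(t), v(t) = K_1e^(-4t) + 2K_2e^(t)

Coefficient matrix A = [[-9, 5], [-10, 6]].
Characteristic polynomial det(A - λI) = λ^2 + 3λ - 4 = 0.
Eigenvalues λ = -4, 1.
For λ=-4: (A-λI) row 1 is [-5, 5], so an eigenvector is (1, 1).
For λ=1: (A-λI) row 1 is [-10, 5], so an eigenvector is (1, 2).
General solution: K_1e^(-4t)(1,1) + K_2e^(t)(1,2).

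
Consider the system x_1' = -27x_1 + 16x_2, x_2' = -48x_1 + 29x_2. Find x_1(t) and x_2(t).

x_1(t) = -2c_1e^(-3t) - c_2e^(5t), x_2(t) = -3c_1e^(-3t) - 2c_2e^(5t)

Coefficient matrix A = [[-27, 16], [-48, 29]].
Characteristic polynomial det(A - λI) = λ^2 - 2λ - 15 = 0.
Eigenvalues λ = -3, 5.
For λ=-3: (A-λI) row 1 is [-24, 16], so an eigenvector is (-2, -3).
For λ=5: (A-λI) row 1 is [-32, 16], so an eigenvector is (-1, -2).
General solution: c_1e^(-3t)(-2,-3) + c_2e^(5t)(-1,-2).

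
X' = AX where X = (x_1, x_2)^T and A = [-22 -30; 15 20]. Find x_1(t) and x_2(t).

x_1(t) = K_1e^(-t)sin(3t) - 3K_1e^(-t)cos(3t) - 3K_2e^(-t)sin(3t) - K_2e^(-t)cos(3t), x_2(t) = -K_1e^(-t)sin(3t) + 2K_1e^(-t)cos(3t) + 2K_2e^(-t)sin(3t) + K_2e^(-t)cos(3t)

Coefficient matrix A = [[-22, -30], [15, 20]].
Characteristic polynomial det(A - λI) = λ^2 + 2λ + 10 = 0.
Eigenvalues λ = -1 ± 3i (complex conjugate pair).
For λ=-1+3i: an eigenvector is (-3,2) - i(1,-1) = (-3 - i, 2 + i).
A real fundamental pair from Re and Im of e^((-1+3i)t)v: X_1 = e^(-t)(cos(3t)·(-3,2) + sin(3t)·(1,-1)), X_2 = e^(-t)(sin(3t)·(-3,2) - cos(3t)·(1,-1)).
General solution: K_1X_1 + K_2X_2.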